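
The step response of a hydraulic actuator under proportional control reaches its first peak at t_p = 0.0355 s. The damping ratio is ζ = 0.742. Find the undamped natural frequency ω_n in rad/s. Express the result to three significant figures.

Peak time t_p = π/ω_d, so ω_d = π/t_p = π/0.0355 = 88.5 rad/s.
ω_n = ω_d/√(1−ζ²) = 88.5/√0.449 = 132 rad/s.

ω_n ≈ 132 rad/s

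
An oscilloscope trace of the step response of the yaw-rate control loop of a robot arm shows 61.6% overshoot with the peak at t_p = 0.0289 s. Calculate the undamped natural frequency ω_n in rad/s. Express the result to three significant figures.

ζ from %OS: ζ = |ln 0.616|/√(π²+ln²0.616) = 0.152.
t_p = π/ω_d ⇒ ω_d = 109 rad/s; then ω_n = ω_d/√(1−ζ²) = 110 rad/s.

ω_n ≈ 110 rad/s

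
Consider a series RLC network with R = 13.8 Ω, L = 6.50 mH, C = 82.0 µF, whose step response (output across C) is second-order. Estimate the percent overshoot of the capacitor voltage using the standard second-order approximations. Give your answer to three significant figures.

For a series RLC circuit (capacitor voltage as output), ω_n = 1/√(LC) = 1/√(6.50 mH · 82.0 µF) = 1370 rad/s.
ζ = (R/2)·√(C/L) = (13.8/2)·√(82.0 µF/6.50 mH) = 0.775.
%OS = 100 e^{−πζ/√(1−ζ²)} with ζ = 0.775 gives 2.12%.

%OS ≈ 2.12%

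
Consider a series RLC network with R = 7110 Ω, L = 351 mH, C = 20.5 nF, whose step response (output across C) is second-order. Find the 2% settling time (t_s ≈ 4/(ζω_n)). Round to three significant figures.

For a series RLC circuit (capacitor voltage as output), ω_n = 1/√(LC) = 1/√(351 mH · 20.5 nF) = 11800 rad/s.
ζ = (R/2)·√(C/L) = (7110/2)·√(20.5 nF/351 mH) = 0.859.
t_s ≈ 4/(ζω_n) = 0.000395 s.

t_s ≈ 0.000395 s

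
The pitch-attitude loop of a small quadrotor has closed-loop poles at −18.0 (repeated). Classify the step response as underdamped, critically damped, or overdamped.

Since there is a repeated negative-real pole, the response is critically damped.

critically damped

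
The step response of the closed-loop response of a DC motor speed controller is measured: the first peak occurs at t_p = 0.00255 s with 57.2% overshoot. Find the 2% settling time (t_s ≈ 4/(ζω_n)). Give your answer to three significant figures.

ζ from %OS: ζ = |ln 0.572|/√(π²+ln²0.572) = 0.175.
From t_p = π/ω_d, ω_d = π/0.00255 = 1230 rad/s, so ω_n = ω_d/√(1−ζ²) = 1250 rad/s.
t_s ≈ 4/(ζω_n) = 4/(0.175·1250) = 0.0183 s.

t_s ≈ 0.0183 s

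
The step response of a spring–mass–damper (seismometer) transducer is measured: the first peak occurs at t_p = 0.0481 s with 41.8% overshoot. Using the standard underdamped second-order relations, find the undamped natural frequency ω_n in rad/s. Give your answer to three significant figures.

The overshoot fixes ζ = −ln(OS)/√(π²+ln²(OS)) = 0.268.
t_p = π/ω_d ⇒ ω_d = 65.3 rad/s; then ω_n = ω_d/√(1−ζ²) = 67.8 rad/s.

ω_n ≈ 67.8 rad/s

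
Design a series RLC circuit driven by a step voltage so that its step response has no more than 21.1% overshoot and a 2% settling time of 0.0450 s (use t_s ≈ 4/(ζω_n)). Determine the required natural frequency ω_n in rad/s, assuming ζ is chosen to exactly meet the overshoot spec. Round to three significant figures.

ω_n ≈ 200 rad/s

From %OS = 100·exp(−πζ/√(1−ζ²)), invert to get ζ = −ln(OS)/√(π² + ln²(OS)) with OS = 0.211.
−ln 0.211 = 1.556, so ζ = 1.556/√(π² + 2.421) = 0.444.
Then ω_n = 4/(ζ t_s) = 4/(0.444 × 0.0450) = 200 rad/s.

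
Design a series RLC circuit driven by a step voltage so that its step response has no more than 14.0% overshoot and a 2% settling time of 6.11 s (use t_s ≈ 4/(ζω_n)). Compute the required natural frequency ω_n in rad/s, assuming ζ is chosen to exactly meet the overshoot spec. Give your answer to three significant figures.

ω_n ≈ 1.23 rad/s

From %OS = 100·exp(−πζ/√(1−ζ²)), invert to get ζ = −ln(OS)/√(π² + ln²(OS)) with OS = 0.140.
−ln 0.140 = 1.966, so ζ = 1.966/√(π² + 3.866) = 0.531.
Then ω_n = 4/(ζ t_s) = 4/(0.531 × 6.11) = 1.23 rad/s.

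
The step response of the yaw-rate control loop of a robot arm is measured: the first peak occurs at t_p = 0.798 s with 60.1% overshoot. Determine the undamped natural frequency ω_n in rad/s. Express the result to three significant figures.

The overshoot fixes ζ = −ln(OS)/√(π²+ln²(OS)) = 0.160.
From t_p = π/ω_d, ω_d = π/0.798 = 3.94 rad/s, so ω_n = ω_d/√(1−ζ²) = 3.99 rad/s.

ω_n ≈ 3.99 rad/s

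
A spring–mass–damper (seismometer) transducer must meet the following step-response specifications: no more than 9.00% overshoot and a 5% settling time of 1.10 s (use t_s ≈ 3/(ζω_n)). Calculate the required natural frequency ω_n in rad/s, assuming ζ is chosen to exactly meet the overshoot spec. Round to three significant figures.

ω_n ≈ 4.48 rad/s

Inverting the overshoot relation: ζ = |ln 0.0900|/√(π² + ln²0.0900) = 0.608.
Then ω_n = 3/(ζ t_s) = 3/(0.608 × 1.10) = 4.48 rad/s.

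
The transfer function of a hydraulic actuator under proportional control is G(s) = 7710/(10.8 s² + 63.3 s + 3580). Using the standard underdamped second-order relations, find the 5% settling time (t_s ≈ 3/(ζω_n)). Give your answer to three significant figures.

Dividing through by 10.8: denominator becomes s² + 5.861 s + 331.5.
So ω_n = √331.5 = 18.2 rad/s and ζ = 5.861/(2·18.2) = 0.161.
t_s ≈ 3/(ζω_n) = 1.02 s.

t_s ≈ 1.02 s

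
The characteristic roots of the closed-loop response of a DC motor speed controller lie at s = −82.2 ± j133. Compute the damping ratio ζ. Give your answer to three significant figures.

ζ ≈ 0.526

The poles are at −σ ± jω_d with σ = 82.2 and ω_d = 133, so ω_n = √(σ²+ω_d²) = 156 rad/s and ζ = σ/ω_n = 0.526.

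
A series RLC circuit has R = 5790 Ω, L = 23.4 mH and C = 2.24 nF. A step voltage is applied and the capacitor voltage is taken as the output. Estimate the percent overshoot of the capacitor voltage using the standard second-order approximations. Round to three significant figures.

%OS ≈ 0.178%

For a series RLC circuit (capacitor voltage as output), ω_n = 1/√(LC) = 1/√(23.4 mH · 2.24 nF) = 138000 rad/s.
ζ = (R/2)·√(C/L) = (5790/2)·√(2.24 nF/23.4 mH) = 0.896.
%OS = 100 e^{−πζ/√(1−ζ²)} with ζ = 0.896 gives 0.178%.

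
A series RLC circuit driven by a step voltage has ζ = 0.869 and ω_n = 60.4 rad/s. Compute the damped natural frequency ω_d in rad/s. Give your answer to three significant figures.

ω_d ≈ 29.9 rad/s

ω_d = ω_n√(1−ζ²) = 60.4·√0.245 = 29.9 rad/s.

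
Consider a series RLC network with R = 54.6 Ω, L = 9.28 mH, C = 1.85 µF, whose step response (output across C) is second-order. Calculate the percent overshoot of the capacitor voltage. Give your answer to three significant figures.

For a series RLC circuit (capacitor voltage as output), ω_n = 1/√(LC) = 1/√(9.28 mH · 1.85 µF) = 7630 rad/s.
ζ = (R/2)·√(C/L) = (54.6/2)·√(1.85 µF/9.28 mH) = 0.385.
%OS = 100 e^{−πζ/√(1−ζ²)} with ζ = 0.385 gives 26.9%.

%OS ≈ 26.9%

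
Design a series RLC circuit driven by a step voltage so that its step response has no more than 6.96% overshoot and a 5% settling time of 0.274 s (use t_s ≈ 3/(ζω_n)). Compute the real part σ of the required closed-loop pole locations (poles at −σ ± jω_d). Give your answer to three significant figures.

The settling-time spec alone fixes σ = ζω_n = 3/t_s = 3/0.274 = 10.9.
(Overshoot then fixes ζ = 0.647 and hence ω_d = σ·√(1−ζ²)/ζ = 12.9 rad/s.)

σ ≈ 10.9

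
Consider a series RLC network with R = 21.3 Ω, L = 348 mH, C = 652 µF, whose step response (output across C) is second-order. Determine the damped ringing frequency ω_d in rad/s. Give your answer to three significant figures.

For a series RLC circuit (capacitor voltage as output), ω_n = 1/√(LC) = 1/√(348 mH · 652 µF) = 66.4 rad/s.
ζ = (R/2)·√(C/L) = (21.3/2)·√(652 µF/348 mH) = 0.461.
The damped frequency ω_d = ω_n√(1−ζ²) = 58.9 rad/s.

ω_d ≈ 58.9 rad/s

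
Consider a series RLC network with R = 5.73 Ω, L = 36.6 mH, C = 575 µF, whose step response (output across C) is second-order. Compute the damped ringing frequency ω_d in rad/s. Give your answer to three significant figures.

For a series RLC circuit (capacitor voltage as output), ω_n = 1/√(LC) = 1/√(36.6 mH · 575 µF) = 218 rad/s.
ζ = (R/2)·√(C/L) = (5.73/2)·√(575 µF/36.6 mH) = 0.359.
ω_d = ω_n√(1−ζ²) = 203 rad/s.

ω_d ≈ 203 rad/s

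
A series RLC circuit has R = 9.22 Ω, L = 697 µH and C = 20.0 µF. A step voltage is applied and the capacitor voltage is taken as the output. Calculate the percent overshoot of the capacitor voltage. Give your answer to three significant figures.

For a series RLC circuit (capacitor voltage as output), ω_n = 1/√(LC) = 1/√(697 µH · 20.0 µF) = 8470 rad/s.
ζ = (R/2)·√(C/L) = (9.22/2)·√(20.0 µF/697 µH) = 0.781.
%OS = 100·exp(−πζ/√(1−ζ²)) = 1.97%.

%OS ≈ 1.97%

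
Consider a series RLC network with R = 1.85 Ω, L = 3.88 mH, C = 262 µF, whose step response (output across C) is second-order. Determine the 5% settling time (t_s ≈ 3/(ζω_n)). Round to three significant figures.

t_s ≈ 0.0126 s

For a series RLC circuit (capacitor voltage as output), ω_n = 1/√(LC) = 1/√(3.88 mH · 262 µF) = 992 rad/s.
ζ = (R/2)·√(C/L) = (1.85/2)·√(262 µF/3.88 mH) = 0.240.
t_s ≈ 3/(ζω_n) = 0.0126 s.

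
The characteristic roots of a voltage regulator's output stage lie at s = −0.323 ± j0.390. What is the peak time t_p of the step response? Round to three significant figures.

t_p = π/ω_d with ω_d = 0.390 (the imaginary part), so t_p = 8.06 s.

t_p ≈ 8.06 s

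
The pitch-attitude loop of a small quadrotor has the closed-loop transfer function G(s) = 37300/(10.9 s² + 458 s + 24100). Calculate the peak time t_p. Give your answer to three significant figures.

Dividing through by 10.9: denominator becomes s² + 42.02 s + 2211.
So ω_n = √2211 = 47.0 rad/s and ζ = 42.02/(2·47.0) = 0.447.
The damped frequency ω_d = ω_n√(1−ζ²) = 42.1 rad/s. t_p = π/ω_d = 0.0747 s.

t_p ≈ 0.0747 s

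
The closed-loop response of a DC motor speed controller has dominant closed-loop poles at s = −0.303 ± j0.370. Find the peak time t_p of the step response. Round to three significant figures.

t_p = π/ω_d with ω_d = 0.370 (the imaginary part), so t_p = 8.49 s.

t_p ≈ 8.49 s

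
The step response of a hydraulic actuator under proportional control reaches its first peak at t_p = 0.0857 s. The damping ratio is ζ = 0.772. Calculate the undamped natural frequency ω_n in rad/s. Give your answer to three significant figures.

Peak time t_p = π/ω_d, so ω_d = π/t_p = π/0.0857 = 36.7 rad/s.
ω_n = ω_d/√(1−ζ²) = 36.7/√0.404 = 57.7 rad/s.

ω_n ≈ 57.7 rad/s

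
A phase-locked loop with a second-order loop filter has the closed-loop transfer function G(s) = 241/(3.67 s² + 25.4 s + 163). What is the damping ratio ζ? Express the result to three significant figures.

Dividing through by 3.67: denominator becomes s² + 6.921 s + 44.41.
So ω_n = √44.41 = 6.66 rad/s and ζ = 6.921/(2·6.66) = 0.519.

ζ ≈ 0.519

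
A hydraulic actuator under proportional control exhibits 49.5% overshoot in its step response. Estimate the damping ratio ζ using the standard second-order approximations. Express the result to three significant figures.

Inverting the overshoot relation: ζ = |ln 0.495|/√(π² + ln²0.495) = 0.218.

ζ ≈ 0.218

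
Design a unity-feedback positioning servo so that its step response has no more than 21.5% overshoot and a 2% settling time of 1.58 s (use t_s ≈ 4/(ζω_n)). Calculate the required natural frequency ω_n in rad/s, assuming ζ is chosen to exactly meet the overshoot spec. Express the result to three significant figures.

Inverting the overshoot relation: ζ = |ln 0.215|/√(π² + ln²0.215) = 0.439.
From t_s ≈ 4/(ζω_n): ω_n = 4/(ζ·t_s) = 4/(0.439·1.58) = 5.76 rad/s.

ω_n ≈ 5.76 rad/s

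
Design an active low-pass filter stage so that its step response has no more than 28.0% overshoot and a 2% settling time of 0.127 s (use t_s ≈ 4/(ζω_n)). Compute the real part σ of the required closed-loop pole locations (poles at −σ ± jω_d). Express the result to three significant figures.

The settling-time spec alone fixes σ = ζω_n = 4/t_s = 4/0.127 = 31.5.
(Overshoot then fixes ζ = 0.376 and hence ω_d = σ·√(1−ζ²)/ζ = 77.7 rad/s.)

σ ≈ 31.5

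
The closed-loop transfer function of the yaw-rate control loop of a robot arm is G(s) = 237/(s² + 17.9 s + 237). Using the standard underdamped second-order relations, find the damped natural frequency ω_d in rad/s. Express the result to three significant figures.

ω_d ≈ 12.5 rad/s

Comparing the denominator to s² + 2ζω_n s + ω_n²: ω_n = √237 = 15.4 rad/s, and 2ζω_n = 17.9 so ζ = 17.9/(2·15.4) = 0.581.
ω_d = ω_n√(1−ζ²) = 12.5 rad/s.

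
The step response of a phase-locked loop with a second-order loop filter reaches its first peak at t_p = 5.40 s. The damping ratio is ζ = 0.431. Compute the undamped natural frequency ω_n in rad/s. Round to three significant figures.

Peak time t_p = π/ω_d, so ω_d = π/t_p = π/5.40 = 0.582 rad/s.
ω_n = ω_d/√(1−ζ²) = 0.582/√0.814 = 0.645 rad/s.

ω_n ≈ 0.645 rad/s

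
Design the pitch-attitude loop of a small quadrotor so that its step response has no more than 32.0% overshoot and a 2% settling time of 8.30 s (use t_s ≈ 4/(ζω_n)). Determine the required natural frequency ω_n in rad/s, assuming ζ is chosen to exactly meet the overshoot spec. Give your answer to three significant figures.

ω_n ≈ 1.41 rad/s

ζ = −ln(OS)/√(π² + (ln OS)²). With OS = 0.320, ln OS = −1.139 and ζ = 1.139/3.342 = 0.341.
From t_s ≈ 4/(ζω_n): ω_n = 4/(ζ·t_s) = 4/(0.341·8.30) = 1.41 rad/s.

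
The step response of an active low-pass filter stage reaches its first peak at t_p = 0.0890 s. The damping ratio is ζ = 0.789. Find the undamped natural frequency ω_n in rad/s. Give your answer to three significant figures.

Peak time t_p = π/ω_d, so ω_d = π/t_p = π/0.0890 = 35.3 rad/s.
ω_n = ω_d/√(1−ζ²) = 35.3/√0.377 = 57.5 rad/s.

ω_n ≈ 57.5 rad/s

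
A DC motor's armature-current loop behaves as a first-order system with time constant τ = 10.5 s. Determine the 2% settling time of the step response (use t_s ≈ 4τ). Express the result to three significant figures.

t_s ≈ 42.0 s

t_s ≈ 4τ = 42.0 s.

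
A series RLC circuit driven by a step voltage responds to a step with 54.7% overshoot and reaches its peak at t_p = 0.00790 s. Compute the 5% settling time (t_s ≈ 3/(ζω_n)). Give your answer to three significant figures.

ζ from %OS: ζ = |ln 0.547|/√(π²+ln²0.547) = 0.189.
t_p = π/ω_d ⇒ ω_d = 398 rad/s; then ω_n = ω_d/√(1−ζ²) = 405 rad/s.
t_s ≈ 3/(ζω_n) = 3/(0.189·405) = 0.0393 s.

t_s ≈ 0.0393 s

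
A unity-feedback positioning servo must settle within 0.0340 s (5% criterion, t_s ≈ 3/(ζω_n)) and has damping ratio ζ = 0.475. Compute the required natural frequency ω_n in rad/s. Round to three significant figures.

ω_n ≈ 186 rad/s

Rearranging t_s ≈ 3/(ζω_n) gives ω_n = 3/(ζ·t_s) = 3/(0.475 × 0.0340) = 186 rad/s.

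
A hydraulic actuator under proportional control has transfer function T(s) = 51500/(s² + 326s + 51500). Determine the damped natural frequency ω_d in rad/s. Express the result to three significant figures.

ω_d ≈ 158 rad/s

ω_n = √51500 = 227 rad/s; ζ = 326/(2·227) = 0.718.
The damped frequency ω_d = ω_n√(1−ζ²) = 158 rad/s.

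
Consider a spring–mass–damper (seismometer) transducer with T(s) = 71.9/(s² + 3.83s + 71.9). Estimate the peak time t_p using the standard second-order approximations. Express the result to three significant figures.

t_p ≈ 0.380 s

Comparing the denominator to s² + 2ζω_n s + ω_n²: ω_n = √71.9 = 8.48 rad/s, and 2ζω_n = 3.83 so ζ = 3.83/(2·8.48) = 0.226.
ω_d = ω_n√(1−ζ²) = 8.26 rad/s. Then t_p = π/ω_d = 0.380 s.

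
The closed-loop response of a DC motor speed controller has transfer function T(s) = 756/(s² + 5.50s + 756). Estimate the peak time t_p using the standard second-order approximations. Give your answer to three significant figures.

t_p ≈ 0.115 s

ω_n = √756 = 27.5 rad/s; ζ = 5.50/(2·27.5) = 0.100.
The damped frequency ω_d = ω_n√(1−ζ²) = 27.4 rad/s. Then t_p = π/ω_d = 0.115 s.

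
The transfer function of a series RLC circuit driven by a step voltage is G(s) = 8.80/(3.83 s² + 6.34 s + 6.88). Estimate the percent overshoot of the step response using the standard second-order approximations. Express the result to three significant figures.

Dividing through by 3.83: denominator becomes s² + 1.655 s + 1.796.
So ω_n = √1.796 = 1.34 rad/s and ζ = 1.655/(2·1.34) = 0.618.
%OS = 100 e^{−πζ/√(1−ζ²)} with ζ = 0.618 gives 8.49%.

%OS ≈ 8.49%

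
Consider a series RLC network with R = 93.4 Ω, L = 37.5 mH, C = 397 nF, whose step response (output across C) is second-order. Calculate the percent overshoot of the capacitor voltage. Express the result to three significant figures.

%OS ≈ 61.7%

For a series RLC circuit (capacitor voltage as output), ω_n = 1/√(LC) = 1/√(37.5 mH · 397 nF) = 8200 rad/s.
ζ = (R/2)·√(C/L) = (93.4/2)·√(397 nF/37.5 mH) = 0.152.
%OS = 100 e^{−πζ/√(1−ζ²)} with ζ = 0.152 gives 61.7%.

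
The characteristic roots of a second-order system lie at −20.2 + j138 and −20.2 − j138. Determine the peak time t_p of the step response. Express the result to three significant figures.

t_p ≈ 0.0228 s

t_p = π/ω_d with ω_d = 138 (the imaginary part), so t_p = 0.0228 s.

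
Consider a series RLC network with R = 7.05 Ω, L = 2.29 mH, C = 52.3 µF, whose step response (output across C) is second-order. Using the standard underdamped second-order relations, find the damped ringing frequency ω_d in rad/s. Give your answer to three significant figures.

ω_d ≈ 2450 rad/s

For a series RLC circuit (capacitor voltage as output), ω_n = 1/√(LC) = 1/√(2.29 mH · 52.3 µF) = 2890 rad/s.
ζ = (R/2)·√(C/L) = (7.05/2)·√(52.3 µF/2.29 mH) = 0.533.
ω_d = ω_n√(1−ζ²) = 2450 rad/s.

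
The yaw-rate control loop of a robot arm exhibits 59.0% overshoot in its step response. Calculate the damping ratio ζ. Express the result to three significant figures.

ζ ≈ 0.166

Inverting the overshoot relation: ζ = |ln 0.590|/√(π² + ln²0.590) = 0.166.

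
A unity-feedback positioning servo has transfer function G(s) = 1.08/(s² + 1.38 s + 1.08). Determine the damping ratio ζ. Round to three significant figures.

ω_n = √1.08 = 1.04 rad/s; ζ = 1.38/(2·1.04) = 0.664.

ζ ≈ 0.664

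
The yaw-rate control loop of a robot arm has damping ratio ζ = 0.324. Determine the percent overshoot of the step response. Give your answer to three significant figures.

For an underdamped second-order system, %OS = 100·exp(−πζ/√(1−ζ²)).
πζ/√(1−ζ²) = π·0.324/√(1−0.105) = 1.076, so %OS = 100·e^(−1.076) = 34.1%.

%OS ≈ 34.1%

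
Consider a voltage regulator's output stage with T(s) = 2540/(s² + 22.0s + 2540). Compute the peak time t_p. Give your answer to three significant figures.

t_p ≈ 0.0639 s

ω_n = √2540 = 50.4 rad/s; ζ = 22.0/(2·50.4) = 0.218.
The damped frequency ω_d = ω_n√(1−ζ²) = 49.2 rad/s. Then t_p = π/ω_d = 0.0639 s.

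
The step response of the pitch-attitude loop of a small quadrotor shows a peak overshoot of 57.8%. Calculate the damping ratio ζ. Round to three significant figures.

ζ ≈ 0.172

From %OS = 100·exp(−πζ/√(1−ζ²)), invert to get ζ = −ln(OS)/√(π² + ln²(OS)) with OS = 0.578.
−ln 0.578 = 0.5482, so ζ = 0.5482/√(π² + 0.3005) = 0.172.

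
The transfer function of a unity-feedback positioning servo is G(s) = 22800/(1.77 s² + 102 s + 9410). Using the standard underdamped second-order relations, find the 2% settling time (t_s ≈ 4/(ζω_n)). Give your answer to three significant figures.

t_s ≈ 0.139 s

Dividing through by 1.77: denominator becomes s² + 57.63 s + 5316.
So ω_n = √5316 = 72.9 rad/s and ζ = 57.63/(2·72.9) = 0.395.
t_s ≈ 4/(ζω_n) = 0.139 s.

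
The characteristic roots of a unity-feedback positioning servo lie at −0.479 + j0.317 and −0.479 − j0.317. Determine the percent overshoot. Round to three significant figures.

%OS ≈ 0.868%

With σ = 0.479, ω_d = 0.317: ω_n = √(σ²+ω_d²) = 0.574 rad/s, ζ = σ/ω_n = 0.834.
%OS = 100·exp(−πζ/√(1−ζ²)) = 0.868%.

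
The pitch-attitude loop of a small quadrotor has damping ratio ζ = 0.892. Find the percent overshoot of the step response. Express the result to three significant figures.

For an underdamped second-order system, %OS = 100·exp(−πζ/√(1−ζ²)).
πζ/√(1−ζ²) = π·0.892/√(1−0.796) = 6.199, so %OS = 100·e^(−6.199) = 0.203%.

%OS ≈ 0.203%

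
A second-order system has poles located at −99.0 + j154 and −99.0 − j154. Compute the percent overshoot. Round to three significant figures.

|pole| = ω_n = √(99.0² + 154²) = 183 rad/s; ζ = cos θ = σ/ω_n = 0.541.
%OS = 100·exp(−πζ/√(1−ζ²)) = 13.3%.

%OS ≈ 13.3%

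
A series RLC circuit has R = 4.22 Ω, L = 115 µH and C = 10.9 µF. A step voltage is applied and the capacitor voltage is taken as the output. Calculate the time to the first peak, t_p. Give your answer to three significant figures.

For a series RLC circuit (capacitor voltage as output), ω_n = 1/√(LC) = 1/√(115 µH · 10.9 µF) = 28200 rad/s.
ζ = (R/2)·√(C/L) = (4.22/2)·√(10.9 µF/115 µH) = 0.650.
ω_d = 28200·√(1 − 0.650²) = 21500 rad/s. t_p = π/ω_d = 0.000146 s.

t_p ≈ 0.000146 s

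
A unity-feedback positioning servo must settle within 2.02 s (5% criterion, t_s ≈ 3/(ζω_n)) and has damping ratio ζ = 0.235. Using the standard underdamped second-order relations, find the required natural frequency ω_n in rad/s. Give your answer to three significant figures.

Rearranging t_s ≈ 3/(ζω_n) gives ω_n = 3/(ζ·t_s) = 3/(0.235 × 2.02) = 6.32 rad/s.

ω_n ≈ 6.32 rad/s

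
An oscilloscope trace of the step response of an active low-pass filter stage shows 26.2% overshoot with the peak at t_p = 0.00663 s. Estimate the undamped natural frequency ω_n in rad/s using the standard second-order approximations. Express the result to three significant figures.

ω_n ≈ 515 rad/s

ζ from %OS: ζ = |ln 0.262|/√(π²+ln²0.262) = 0.392.
From t_p = π/ω_d, ω_d = π/0.00663 = 474 rad/s, so ω_n = ω_d/√(1−ζ²) = 515 rad/s.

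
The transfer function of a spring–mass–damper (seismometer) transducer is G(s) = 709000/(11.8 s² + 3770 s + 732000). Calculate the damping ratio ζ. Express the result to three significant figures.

Dividing through by 11.8: denominator becomes s² + 319.5 s + 62030.
So ω_n = √62030 = 249 rad/s and ζ = 319.5/(2·249) = 0.641.

ζ ≈ 0.641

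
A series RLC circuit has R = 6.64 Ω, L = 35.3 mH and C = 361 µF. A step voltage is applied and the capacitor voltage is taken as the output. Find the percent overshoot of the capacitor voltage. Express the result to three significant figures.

%OS ≈ 32.6%

For a series RLC circuit (capacitor voltage as output), ω_n = 1/√(LC) = 1/√(35.3 mH · 361 µF) = 280 rad/s.
ζ = (R/2)·√(C/L) = (6.64/2)·√(361 µF/35.3 mH) = 0.336.
Overshoot: exp(−π·0.336/√(1−0.336²)) = 0.326, i.e. 32.6%.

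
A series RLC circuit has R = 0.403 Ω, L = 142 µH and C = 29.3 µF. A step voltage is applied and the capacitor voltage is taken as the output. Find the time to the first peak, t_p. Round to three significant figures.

t_p ≈ 0.000203 s

For a series RLC circuit (capacitor voltage as output), ω_n = 1/√(LC) = 1/√(142 µH · 29.3 µF) = 15500 rad/s.
ζ = (R/2)·√(C/L) = (0.403/2)·√(29.3 µF/142 µH) = 0.0915.
The damped frequency ω_d = ω_n√(1−ζ²) = 15400 rad/s. t_p = π/ω_d = 0.000203 s.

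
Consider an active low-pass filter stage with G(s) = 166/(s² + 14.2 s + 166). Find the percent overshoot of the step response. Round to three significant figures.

Comparing the denominator to s² + 2ζω_n s + ω_n²: ω_n = √166 = 12.9 rad/s, and 2ζω_n = 14.2 so ζ = 14.2/(2·12.9) = 0.551.
%OS = 100·exp(−πζ/√(1−ζ²)) = 12.6%.

%OS ≈ 12.6%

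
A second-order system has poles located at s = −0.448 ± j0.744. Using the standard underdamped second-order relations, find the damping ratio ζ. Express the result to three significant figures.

With σ = 0.448, ω_d = 0.744: ω_n = √(σ²+ω_d²) = 0.868 rad/s, ζ = σ/ω_n = 0.516.

ζ ≈ 0.516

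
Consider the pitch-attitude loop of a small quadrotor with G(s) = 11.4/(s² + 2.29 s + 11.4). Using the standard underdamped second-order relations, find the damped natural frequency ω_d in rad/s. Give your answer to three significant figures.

Comparing the denominator to s² + 2ζω_n s + ω_n²: ω_n = √11.4 = 3.38 rad/s, and 2ζω_n = 2.29 so ζ = 2.29/(2·3.38) = 0.339.
ω_d = ω_n√(1−ζ²) = 3.18 rad/s.

ω_d ≈ 3.18 rad/s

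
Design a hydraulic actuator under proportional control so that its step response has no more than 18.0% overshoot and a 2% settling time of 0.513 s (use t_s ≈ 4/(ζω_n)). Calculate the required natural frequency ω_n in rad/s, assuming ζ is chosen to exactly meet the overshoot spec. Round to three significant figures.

From %OS = 100·exp(−πζ/√(1−ζ²)), invert to get ζ = −ln(OS)/√(π² + ln²(OS)) with OS = 0.180.
−ln 0.180 = 1.715, so ζ = 1.715/√(π² + 2.941) = 0.479.
From t_s ≈ 4/(ζω_n): ω_n = 4/(ζ·t_s) = 4/(0.479·0.513) = 16.3 rad/s.

ω_n ≈ 16.3 rad/s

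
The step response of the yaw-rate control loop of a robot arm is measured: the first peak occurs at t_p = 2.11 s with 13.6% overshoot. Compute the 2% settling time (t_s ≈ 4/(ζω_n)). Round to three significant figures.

ζ from %OS: ζ = |ln 0.136|/√(π²+ln²0.136) = 0.536.
t_p = π/ω_d ⇒ ω_d = 1.49 rad/s; then ω_n = ω_d/√(1−ζ²) = 1.76 rad/s.
t_s ≈ 4/(ζω_n) = 4/(0.536·1.76) = 4.23 s.

t_s ≈ 4.23 s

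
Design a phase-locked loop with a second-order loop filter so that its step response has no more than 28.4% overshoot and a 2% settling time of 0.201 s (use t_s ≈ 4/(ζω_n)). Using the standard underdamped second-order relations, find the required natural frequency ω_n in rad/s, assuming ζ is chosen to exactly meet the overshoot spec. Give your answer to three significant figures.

From %OS = 100·exp(−πζ/√(1−ζ²)), invert to get ζ = −ln(OS)/√(π² + ln²(OS)) with OS = 0.284.
−ln 0.284 = 1.259, so ζ = 1.259/√(π² + 1.585) = 0.372.
Then ω_n = 4/(ζ t_s) = 4/(0.372 × 0.201) = 53.5 rad/s.

ω_n ≈ 53.5 rad/s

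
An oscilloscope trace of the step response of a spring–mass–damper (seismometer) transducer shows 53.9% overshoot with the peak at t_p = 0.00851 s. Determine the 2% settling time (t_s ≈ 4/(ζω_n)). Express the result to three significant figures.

t_s ≈ 0.0551 s

From the overshoot, ζ = −ln(OS)/√(π²+ln²(OS)) = 0.193.
From t_p = π/ω_d, ω_d = π/0.00851 = 369 rad/s, so ω_n = ω_d/√(1−ζ²) = 376 rad/s.
t_s ≈ 4/(ζω_n) = 4/(0.193·376) = 0.0551 s.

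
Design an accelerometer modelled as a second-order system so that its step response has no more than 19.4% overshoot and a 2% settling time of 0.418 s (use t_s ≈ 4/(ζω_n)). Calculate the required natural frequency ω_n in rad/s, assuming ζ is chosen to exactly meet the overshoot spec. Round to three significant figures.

ω_n ≈ 20.7 rad/s

Inverting the overshoot relation: ζ = |ln 0.194|/√(π² + ln²0.194) = 0.463.
From t_s ≈ 4/(ζω_n): ω_n = 4/(ζ·t_s) = 4/(0.463·0.418) = 20.7 rad/s.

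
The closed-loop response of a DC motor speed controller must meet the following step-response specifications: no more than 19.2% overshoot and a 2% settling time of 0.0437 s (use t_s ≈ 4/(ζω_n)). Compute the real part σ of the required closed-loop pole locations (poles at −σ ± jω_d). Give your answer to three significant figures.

The settling-time spec alone fixes σ = ζω_n = 4/t_s = 4/0.0437 = 91.5.
(Overshoot then fixes ζ = 0.465 and hence ω_d = σ·√(1−ζ²)/ζ = 174 rad/s.)

σ ≈ 91.5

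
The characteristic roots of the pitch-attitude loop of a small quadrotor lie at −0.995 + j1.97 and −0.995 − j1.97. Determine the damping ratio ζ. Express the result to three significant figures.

ζ ≈ 0.451

With σ = 0.995, ω_d = 1.97: ω_n = √(σ²+ω_d²) = 2.21 rad/s, ζ = σ/ω_n = 0.451.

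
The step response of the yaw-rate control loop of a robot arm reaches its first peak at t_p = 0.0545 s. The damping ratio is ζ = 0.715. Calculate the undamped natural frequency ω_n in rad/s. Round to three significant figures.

ω_n ≈ 82.5 rad/s

Peak time t_p = π/ω_d, so ω_d = π/t_p = π/0.0545 = 57.6 rad/s.
ω_n = ω_d/√(1−ζ²) = 57.6/√0.489 = 82.5 rad/s.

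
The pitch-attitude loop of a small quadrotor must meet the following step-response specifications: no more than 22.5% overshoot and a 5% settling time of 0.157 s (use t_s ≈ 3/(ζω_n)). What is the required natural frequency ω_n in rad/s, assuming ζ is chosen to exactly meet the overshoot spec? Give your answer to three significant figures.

From %OS = 100·exp(−πζ/√(1−ζ²)), invert to get ζ = −ln(OS)/√(π² + ln²(OS)) with OS = 0.225.
−ln 0.225 = 1.492, so ζ = 1.492/√(π² + 2.225) = 0.429.
Then ω_n = 3/(ζ t_s) = 3/(0.429 × 0.157) = 44.6 rad/s.

ω_n ≈ 44.6 rad/s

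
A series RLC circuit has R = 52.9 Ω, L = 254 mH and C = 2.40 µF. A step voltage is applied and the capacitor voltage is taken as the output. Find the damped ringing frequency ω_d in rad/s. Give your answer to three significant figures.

ω_d ≈ 1280 rad/s

For a series RLC circuit (capacitor voltage as output), ω_n = 1/√(LC) = 1/√(254 mH · 2.40 µF) = 1280 rad/s.
ζ = (R/2)·√(C/L) = (52.9/2)·√(2.40 µF/254 mH) = 0.0813.
ω_d = 1280·√(1 − 0.0813²) = 1280 rad/s.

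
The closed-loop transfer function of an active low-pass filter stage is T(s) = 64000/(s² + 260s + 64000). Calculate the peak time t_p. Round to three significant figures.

ω_n = √64000 = 253 rad/s; ζ = 260/(2·253) = 0.514.
ω_d = 253·√(1 − 0.514²) = 217 rad/s. Then t_p = π/ω_d = 0.0145 s.

t_p ≈ 0.0145 s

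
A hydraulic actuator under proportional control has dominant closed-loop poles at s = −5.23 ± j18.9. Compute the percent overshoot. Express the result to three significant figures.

%OS ≈ 41.9%

The poles are at −σ ± jω_d with σ = 5.23 and ω_d = 18.9, so ω_n = √(σ²+ω_d²) = 19.6 rad/s and ζ = σ/ω_n = 0.267.
Overshoot: exp(−π·0.267/√(1−0.267²)) = 0.419, i.e. 41.9%.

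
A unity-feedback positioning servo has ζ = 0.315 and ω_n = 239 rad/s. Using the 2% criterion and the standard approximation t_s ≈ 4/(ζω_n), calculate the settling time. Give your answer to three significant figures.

t_s ≈ 4/(ζω_n) = 4/(0.315 × 239) = 0.0531 s.

t_s ≈ 0.0531 s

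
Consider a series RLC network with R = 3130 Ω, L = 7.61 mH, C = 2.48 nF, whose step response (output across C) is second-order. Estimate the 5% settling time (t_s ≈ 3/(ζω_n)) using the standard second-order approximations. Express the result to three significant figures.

t_s ≈ 0.0000146 s

For a series RLC circuit (capacitor voltage as output), ω_n = 1/√(LC) = 1/√(7.61 mH · 2.48 nF) = 230000 rad/s.
ζ = (R/2)·√(C/L) = (3130/2)·√(2.48 nF/7.61 mH) = 0.893.
t_s ≈ 3/(ζω_n) = 0.0000146 s.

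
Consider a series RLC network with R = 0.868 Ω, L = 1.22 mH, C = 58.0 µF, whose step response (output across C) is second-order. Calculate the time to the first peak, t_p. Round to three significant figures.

For a series RLC circuit (capacitor voltage as output), ω_n = 1/√(LC) = 1/√(1.22 mH · 58.0 µF) = 3760 rad/s.
ζ = (R/2)·√(C/L) = (0.868/2)·√(58.0 µF/1.22 mH) = 0.0946.
ω_d = 3760·√(1 − 0.0946²) = 3740 rad/s. t_p = π/ω_d = 0.000839 s.

t_p ≈ 0.000839 s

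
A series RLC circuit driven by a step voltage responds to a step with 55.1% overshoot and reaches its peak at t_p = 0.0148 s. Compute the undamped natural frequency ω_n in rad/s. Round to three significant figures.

ω_n ≈ 216 rad/s

From the overshoot, ζ = −ln(OS)/√(π²+ln²(OS)) = 0.186.
t_p = π/ω_d ⇒ ω_d = 212 rad/s; then ω_n = ω_d/√(1−ζ²) = 216 rad/s.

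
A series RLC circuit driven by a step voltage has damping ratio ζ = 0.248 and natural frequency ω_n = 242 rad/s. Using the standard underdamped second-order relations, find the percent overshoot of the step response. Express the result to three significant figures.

%OS ≈ 44.7%

For an underdamped second-order system, %OS = 100·exp(−πζ/√(1−ζ²)).
πζ/√(1−ζ²) = π·0.248/√(1−0.0615) = 0.8042, so %OS = 100·e^(−0.8042) = 44.7%.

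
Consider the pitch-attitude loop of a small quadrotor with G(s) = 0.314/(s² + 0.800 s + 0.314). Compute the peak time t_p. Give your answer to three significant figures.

t_p ≈ 8.01 s

ω_n = √0.314 = 0.560 rad/s; ζ = 0.800/(2·0.560) = 0.714.
The damped frequency ω_d = ω_n√(1−ζ²) = 0.392 rad/s. Then t_p = π/ω_d = 8.01 s.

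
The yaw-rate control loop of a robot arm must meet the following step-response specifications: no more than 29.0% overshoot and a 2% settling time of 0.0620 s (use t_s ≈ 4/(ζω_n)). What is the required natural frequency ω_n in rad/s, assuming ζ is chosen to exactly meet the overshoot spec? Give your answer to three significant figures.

ζ = −ln(OS)/√(π² + (ln OS)²). With OS = 0.290, ln OS = −1.238 and ζ = 1.238/3.377 = 0.367.
Then ω_n = 4/(ζ t_s) = 4/(0.367 × 0.0620) = 176 rad/s.

ω_n ≈ 176 rad/s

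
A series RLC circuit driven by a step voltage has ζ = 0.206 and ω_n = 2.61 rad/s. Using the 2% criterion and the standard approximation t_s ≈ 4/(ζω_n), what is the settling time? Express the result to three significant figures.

t_s ≈ 7.44 s

t_s ≈ 4/(ζω_n) = 4/(0.206 × 2.61) = 7.44 s.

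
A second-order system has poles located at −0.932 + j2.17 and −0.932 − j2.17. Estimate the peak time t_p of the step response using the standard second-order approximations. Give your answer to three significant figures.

t_p = π/ω_d with ω_d = 2.17 (the imaginary part), so t_p = 1.45 s.

t_p ≈ 1.45 s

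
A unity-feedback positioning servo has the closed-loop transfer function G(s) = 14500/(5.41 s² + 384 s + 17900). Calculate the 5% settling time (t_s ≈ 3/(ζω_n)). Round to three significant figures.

t_s ≈ 0.0845 s

Dividing through by 5.41: denominator becomes s² + 70.98 s + 3309.
So ω_n = √3309 = 57.5 rad/s and ζ = 70.98/(2·57.5) = 0.617.
t_s ≈ 3/(ζω_n) = 0.0845 s.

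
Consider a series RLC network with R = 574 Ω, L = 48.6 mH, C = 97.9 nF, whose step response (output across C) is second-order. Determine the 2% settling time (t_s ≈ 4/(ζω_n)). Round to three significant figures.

For a series RLC circuit (capacitor voltage as output), ω_n = 1/√(LC) = 1/√(48.6 mH · 97.9 nF) = 14500 rad/s.
ζ = (R/2)·√(C/L) = (574/2)·√(97.9 nF/48.6 mH) = 0.407.
t_s ≈ 4/(ζω_n) = 0.000677 s.

t_s ≈ 0.000677 s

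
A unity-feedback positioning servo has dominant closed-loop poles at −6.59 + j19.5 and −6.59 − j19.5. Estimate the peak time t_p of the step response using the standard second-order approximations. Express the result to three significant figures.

t_p = π/ω_d with ω_d = 19.5 (the imaginary part), so t_p = 0.161 s.

t_p ≈ 0.161 s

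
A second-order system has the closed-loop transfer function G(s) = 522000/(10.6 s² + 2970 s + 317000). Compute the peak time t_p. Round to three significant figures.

Dividing through by 10.6: denominator becomes s² + 280.2 s + 29910.
So ω_n = √29910 = 173 rad/s and ζ = 280.2/(2·173) = 0.810.
The damped frequency ω_d = ω_n√(1−ζ²) = 101 rad/s. t_p = π/ω_d = 0.0310 s.

t_p ≈ 0.0310 s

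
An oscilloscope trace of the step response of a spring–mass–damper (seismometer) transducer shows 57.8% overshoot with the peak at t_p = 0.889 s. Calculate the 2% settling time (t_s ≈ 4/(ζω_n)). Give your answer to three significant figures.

The overshoot fixes ζ = −ln(OS)/√(π²+ln²(OS)) = 0.172.
From t_p = π/ω_d, ω_d = π/0.889 = 3.53 rad/s, so ω_n = ω_d/√(1−ζ²) = 3.59 rad/s.
t_s ≈ 4/(ζω_n) = 4/(0.172·3.59) = 6.49 s.

t_s ≈ 6.49 s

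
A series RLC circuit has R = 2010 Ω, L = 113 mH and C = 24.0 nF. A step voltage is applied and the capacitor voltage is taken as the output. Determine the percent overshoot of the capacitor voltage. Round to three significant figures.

%OS ≈ 19.4%

For a series RLC circuit (capacitor voltage as output), ω_n = 1/√(LC) = 1/√(113 mH · 24.0 nF) = 19200 rad/s.
ζ = (R/2)·√(C/L) = (2010/2)·√(24.0 nF/113 mH) = 0.463.
Overshoot: exp(−π·0.463/√(1−0.463²)) = 0.194, i.e. 19.4%.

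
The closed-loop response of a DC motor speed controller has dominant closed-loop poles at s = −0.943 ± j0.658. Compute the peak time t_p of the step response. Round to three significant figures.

t_p ≈ 4.77 s

t_p = π/ω_d with ω_d = 0.658 (the imaginary part), so t_p = 4.77 s.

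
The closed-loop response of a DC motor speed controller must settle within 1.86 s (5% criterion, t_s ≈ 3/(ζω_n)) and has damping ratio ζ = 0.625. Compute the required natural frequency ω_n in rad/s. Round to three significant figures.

Rearranging t_s ≈ 3/(ζω_n) gives ω_n = 3/(ζ·t_s) = 3/(0.625 × 1.86) = 2.58 rad/s.

ω_n ≈ 2.58 rad/s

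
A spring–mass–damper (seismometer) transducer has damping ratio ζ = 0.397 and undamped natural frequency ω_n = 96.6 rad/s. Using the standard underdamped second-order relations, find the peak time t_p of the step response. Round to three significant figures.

t_p ≈ 0.0354 s

The damped frequency is ω_d = ω_n√(1−ζ²) = 96.6·√(1−0.158) = 88.7 rad/s.
Peak time t_p = π/ω_d = π/88.7 = 0.0354 s.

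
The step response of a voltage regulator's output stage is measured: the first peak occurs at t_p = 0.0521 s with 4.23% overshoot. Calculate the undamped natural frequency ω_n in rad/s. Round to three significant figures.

From the overshoot, ζ = −ln(OS)/√(π²+ln²(OS)) = 0.710.
From t_p = π/ω_d, ω_d = π/0.0521 = 60.3 rad/s, so ω_n = ω_d/√(1−ζ²) = 85.6 rad/s.

ω_n ≈ 85.6 rad/s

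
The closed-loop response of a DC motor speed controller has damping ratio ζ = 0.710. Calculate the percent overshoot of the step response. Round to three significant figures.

For an underdamped second-order system, %OS = 100·exp(−πζ/√(1−ζ²)).
πζ/√(1−ζ²) = π·0.710/√(1−0.504) = 3.167, so %OS = 100·e^(−3.167) = 4.21%.

%OS ≈ 4.21%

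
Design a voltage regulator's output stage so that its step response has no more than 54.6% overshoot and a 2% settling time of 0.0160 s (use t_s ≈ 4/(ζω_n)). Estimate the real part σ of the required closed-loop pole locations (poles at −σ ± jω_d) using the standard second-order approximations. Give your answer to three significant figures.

The settling-time spec alone fixes σ = ζω_n = 4/t_s = 4/0.0160 = 250.
(Overshoot then fixes ζ = 0.189 and hence ω_d = σ·√(1−ζ²)/ζ = 1300 rad/s.)

σ ≈ 250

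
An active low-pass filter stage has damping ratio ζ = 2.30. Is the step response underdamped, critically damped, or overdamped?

overdamped

Since ζ = 2.30 > 1, the system is overdamped.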